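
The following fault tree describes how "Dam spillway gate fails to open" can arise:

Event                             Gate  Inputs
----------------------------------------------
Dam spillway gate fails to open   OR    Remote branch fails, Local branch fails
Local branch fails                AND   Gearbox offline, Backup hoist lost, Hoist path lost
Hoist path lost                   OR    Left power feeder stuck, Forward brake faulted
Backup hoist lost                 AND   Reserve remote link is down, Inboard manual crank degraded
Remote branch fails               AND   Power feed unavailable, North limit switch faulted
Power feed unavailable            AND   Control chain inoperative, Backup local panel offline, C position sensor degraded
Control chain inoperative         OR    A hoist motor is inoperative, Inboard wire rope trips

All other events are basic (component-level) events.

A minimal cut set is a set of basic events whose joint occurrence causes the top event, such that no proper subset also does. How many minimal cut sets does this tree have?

Control chain inoperative [OR]: union of children's cut sets → 2 cut set(s).
Power feed unavailable [AND]: one cut set from each child combined → 2 × 1 × 1 = 2 cut set(s).
Remote branch fails [AND]: one cut set from each child combined → 2 × 1 = 2 cut set(s).
Backup hoist lost [AND]: one cut set from each child combined → 1 × 1 = 1 cut set(s).
Hoist path lost [OR]: union of children's cut sets → 2 cut set(s).
Local branch fails [AND]: one cut set from each child combined → 1 × 1 × 2 = 2 cut set(s).
Dam spillway gate fails to open [OR]: union of children's cut sets → 4 cut set(s).
Minimal cut sets: {A hoist motor is inoperative, Backup local panel offline, C position sensor degraded, North limit switch faulted}; {Backup local panel offline, C position sensor degraded, Inboard wire rope trips, North limit switch faulted}; {Gearbox offline, Inboard manual crank degraded, Left power feeder stuck, Reserve remote link is down}; {Forward brake faulted, Gearbox offline, Inboard manual crank degraded, Reserve remote link is down}.

4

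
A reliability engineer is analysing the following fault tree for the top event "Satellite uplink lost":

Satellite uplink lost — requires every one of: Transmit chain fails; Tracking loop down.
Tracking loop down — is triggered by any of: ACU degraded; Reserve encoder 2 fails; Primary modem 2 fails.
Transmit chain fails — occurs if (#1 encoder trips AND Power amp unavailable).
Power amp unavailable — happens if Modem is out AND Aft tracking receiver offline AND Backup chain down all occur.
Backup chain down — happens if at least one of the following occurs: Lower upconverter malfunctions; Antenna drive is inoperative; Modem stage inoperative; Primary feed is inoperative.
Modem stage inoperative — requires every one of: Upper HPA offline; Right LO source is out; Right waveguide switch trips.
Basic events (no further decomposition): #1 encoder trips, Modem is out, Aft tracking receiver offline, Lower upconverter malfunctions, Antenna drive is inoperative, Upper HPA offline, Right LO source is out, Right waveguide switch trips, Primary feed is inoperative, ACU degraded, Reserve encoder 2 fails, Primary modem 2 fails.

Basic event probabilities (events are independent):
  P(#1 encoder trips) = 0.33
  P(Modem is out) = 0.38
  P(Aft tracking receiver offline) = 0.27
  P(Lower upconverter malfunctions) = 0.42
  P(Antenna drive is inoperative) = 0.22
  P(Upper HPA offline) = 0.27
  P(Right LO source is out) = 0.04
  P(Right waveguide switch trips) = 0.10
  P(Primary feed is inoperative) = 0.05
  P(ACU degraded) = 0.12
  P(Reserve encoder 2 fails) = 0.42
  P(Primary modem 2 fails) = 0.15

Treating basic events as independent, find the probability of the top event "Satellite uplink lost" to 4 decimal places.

0.0109

P(Modem stage inoperative) [AND] = 0.27 × 0.04 × 0.10 = 0.001080
P(Backup chain down) [OR] = 1 − (1−0.42) × (1−0.22) × (1−0.001080) × (1−0.05) = 0.570684
P(Power amp unavailable) [AND] = 0.38 × 0.27 × 0.570684 = 0.058552
P(Transmit chain fails) [AND] = 0.33 × 0.058552 = 0.019322
P(Tracking loop down) [OR] = 1 − (1−0.12) × (1−0.42) × (1−0.15) = 0.566160
P(Satellite uplink lost) [AND] = 0.019322 × 0.566160 = 0.010939
Rounded to 4 decimal places: P(Satellite uplink lost) ≈ 0.0109.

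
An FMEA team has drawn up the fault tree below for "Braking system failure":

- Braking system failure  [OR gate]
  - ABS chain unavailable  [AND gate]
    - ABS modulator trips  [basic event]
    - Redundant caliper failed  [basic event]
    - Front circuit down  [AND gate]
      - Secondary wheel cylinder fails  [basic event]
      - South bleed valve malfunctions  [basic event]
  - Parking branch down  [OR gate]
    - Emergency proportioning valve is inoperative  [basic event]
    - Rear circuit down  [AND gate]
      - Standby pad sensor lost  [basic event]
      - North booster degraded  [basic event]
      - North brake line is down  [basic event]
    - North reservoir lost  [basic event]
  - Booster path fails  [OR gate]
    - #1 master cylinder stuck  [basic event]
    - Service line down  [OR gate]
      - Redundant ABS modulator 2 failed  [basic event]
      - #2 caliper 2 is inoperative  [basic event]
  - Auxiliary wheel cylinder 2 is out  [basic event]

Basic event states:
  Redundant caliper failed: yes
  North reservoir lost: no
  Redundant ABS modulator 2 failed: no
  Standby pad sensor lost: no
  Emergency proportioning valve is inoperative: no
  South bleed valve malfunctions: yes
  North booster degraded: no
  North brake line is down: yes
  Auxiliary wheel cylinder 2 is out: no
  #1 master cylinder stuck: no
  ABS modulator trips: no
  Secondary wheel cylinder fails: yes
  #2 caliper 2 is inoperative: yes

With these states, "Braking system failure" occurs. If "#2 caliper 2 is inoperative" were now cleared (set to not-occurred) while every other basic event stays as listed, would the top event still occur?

No

Counterfactual: set "#2 caliper 2 is inoperative" to not occurred.
Front circuit down [AND]: Secondary wheel cylinder fails=occurs, South bleed valve malfunctions=occurs → all inputs occur → occurs.
ABS chain unavailable [AND]: ABS modulator trips=not, Redundant caliper failed=occurs, Front circuit down=occurs → not all inputs occur → does not occur.
Rear circuit down [AND]: Standby pad sensor lost=not, North booster degraded=not, North brake line is down=occurs → not all inputs occur → does not occur.
Parking branch down [OR]: Emergency proportioning valve is inoperative=not, Rear circuit down=not, North reservoir lost=not → no input occurs → does not occur.
Service line down [OR]: Redundant ABS modulator 2 failed=not, #2 caliper 2 is inoperative=not → no input occurs → does not occur.
Booster path fails [OR]: #1 master cylinder stuck=not, Service line down=not → no input occurs → does not occur.
Braking system failure [OR]: ABS chain unavailable=not, Parking branch down=not, Booster path fails=not, Auxiliary wheel cylinder 2 is out=not → no input occurs → does not occur.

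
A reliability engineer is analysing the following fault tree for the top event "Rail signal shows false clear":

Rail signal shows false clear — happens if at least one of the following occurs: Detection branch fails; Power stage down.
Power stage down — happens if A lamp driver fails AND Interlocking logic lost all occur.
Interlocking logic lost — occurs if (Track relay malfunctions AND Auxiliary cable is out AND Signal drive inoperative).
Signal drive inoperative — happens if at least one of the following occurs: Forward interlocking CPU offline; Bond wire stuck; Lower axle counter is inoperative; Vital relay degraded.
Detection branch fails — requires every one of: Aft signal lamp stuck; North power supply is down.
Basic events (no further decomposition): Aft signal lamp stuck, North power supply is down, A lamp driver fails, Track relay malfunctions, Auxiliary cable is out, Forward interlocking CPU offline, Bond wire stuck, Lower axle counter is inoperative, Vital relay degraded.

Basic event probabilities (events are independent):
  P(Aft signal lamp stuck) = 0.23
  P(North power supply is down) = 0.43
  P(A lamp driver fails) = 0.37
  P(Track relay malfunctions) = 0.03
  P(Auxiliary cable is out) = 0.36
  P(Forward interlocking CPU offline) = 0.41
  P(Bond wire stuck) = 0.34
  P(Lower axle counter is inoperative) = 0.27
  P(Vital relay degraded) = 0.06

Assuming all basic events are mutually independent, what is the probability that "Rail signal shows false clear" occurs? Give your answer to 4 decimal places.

P(Detection branch fails) [AND] = 0.23 × 0.43 = 0.098900
P(Signal drive inoperative) [OR] = 1 − (1−0.41) × (1−0.34) × (1−0.27) × (1−0.06) = 0.732794
P(Interlocking logic lost) [AND] = 0.03 × 0.36 × 0.732794 = 0.007914
P(Power stage down) [AND] = 0.37 × 0.007914 = 0.002928
P(Rail signal shows false clear) [OR] = 1 − (1−0.098900) × (1−0.002928) = 0.101538
Rounded to 4 decimal places: P(Rail signal shows false clear) ≈ 0.1015.

0.1015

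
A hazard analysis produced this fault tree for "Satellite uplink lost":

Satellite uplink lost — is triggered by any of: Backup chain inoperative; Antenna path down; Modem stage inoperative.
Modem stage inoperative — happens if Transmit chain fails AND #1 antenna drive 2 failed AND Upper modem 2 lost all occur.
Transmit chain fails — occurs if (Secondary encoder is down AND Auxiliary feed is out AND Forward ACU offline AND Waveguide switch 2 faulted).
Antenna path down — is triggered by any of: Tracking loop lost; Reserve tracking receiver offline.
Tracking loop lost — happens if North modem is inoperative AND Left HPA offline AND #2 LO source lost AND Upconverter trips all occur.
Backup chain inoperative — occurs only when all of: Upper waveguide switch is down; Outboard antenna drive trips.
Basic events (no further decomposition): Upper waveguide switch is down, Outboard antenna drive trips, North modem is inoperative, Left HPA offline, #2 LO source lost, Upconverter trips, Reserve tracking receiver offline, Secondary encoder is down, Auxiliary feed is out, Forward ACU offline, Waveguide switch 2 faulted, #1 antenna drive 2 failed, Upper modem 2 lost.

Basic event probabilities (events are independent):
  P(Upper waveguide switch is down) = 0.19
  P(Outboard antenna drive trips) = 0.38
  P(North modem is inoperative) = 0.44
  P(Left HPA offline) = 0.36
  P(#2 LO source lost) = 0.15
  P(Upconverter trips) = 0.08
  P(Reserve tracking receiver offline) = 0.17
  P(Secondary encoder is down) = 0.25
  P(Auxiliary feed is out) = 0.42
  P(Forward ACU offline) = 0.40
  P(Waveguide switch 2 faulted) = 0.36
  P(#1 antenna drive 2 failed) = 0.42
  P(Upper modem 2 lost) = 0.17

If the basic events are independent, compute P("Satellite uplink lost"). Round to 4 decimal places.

0.2322

P(Backup chain inoperative) [AND] = 0.19 × 0.38 = 0.072200
P(Tracking loop lost) [AND] = 0.44 × 0.36 × 0.15 × 0.08 = 0.001901
P(Antenna path down) [OR] = 1 − (1−0.001901) × (1−0.17) = 0.171578
P(Transmit chain fails) [AND] = 0.25 × 0.42 × 0.40 × 0.36 = 0.015120
P(Modem stage inoperative) [AND] = 0.015120 × 0.42 × 0.17 = 0.001080
P(Satellite uplink lost) [OR] = 1 − (1−0.072200) × (1−0.171578) × (1−0.001080) = 0.232220
Rounded to 4 decimal places: P(Satellite uplink lost) ≈ 0.2322.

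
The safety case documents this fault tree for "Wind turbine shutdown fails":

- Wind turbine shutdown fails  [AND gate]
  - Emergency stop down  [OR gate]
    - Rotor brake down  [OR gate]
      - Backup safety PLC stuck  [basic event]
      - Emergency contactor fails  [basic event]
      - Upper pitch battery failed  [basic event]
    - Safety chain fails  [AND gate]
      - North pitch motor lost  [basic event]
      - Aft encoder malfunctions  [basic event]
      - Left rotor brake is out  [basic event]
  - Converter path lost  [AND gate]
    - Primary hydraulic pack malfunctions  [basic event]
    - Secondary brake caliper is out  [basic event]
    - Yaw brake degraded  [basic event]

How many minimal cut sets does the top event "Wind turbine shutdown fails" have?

Rotor brake down [OR]: union of children's cut sets → 3 cut set(s).
Safety chain fails [AND]: one cut set from each child combined → 1 × 1 × 1 = 1 cut set(s).
Emergency stop down [OR]: union of children's cut sets → 4 cut set(s).
Converter path lost [AND]: one cut set from each child combined → 1 × 1 × 1 = 1 cut set(s).
Wind turbine shutdown fails [AND]: one cut set from each child combined → 4 × 1 = 4 cut set(s).
Minimal cut sets: {Backup safety PLC stuck, Primary hydraulic pack malfunctions, Secondary brake caliper is out, Yaw brake degraded}; {Emergency contactor fails, Primary hydraulic pack malfunctions, Secondary brake caliper is out, Yaw brake degraded}; {Primary hydraulic pack malfunctions, Secondary brake caliper is out, Upper pitch battery failed, Yaw brake degraded}; {Aft encoder malfunctions, Left rotor brake is out, North pitch motor lost, Primary hydraulic pack malfunctions, Secondary brake caliper is out, Yaw brake degraded}.

4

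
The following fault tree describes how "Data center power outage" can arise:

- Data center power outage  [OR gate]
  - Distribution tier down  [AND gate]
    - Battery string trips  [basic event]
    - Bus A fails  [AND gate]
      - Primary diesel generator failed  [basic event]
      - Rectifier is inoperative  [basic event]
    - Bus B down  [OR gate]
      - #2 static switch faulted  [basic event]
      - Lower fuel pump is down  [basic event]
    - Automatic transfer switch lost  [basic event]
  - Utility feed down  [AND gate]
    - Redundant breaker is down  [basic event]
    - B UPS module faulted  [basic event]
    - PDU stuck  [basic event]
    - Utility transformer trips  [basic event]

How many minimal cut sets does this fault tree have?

Bus A fails [AND]: one cut set from each child combined → 1 × 1 = 1 cut set(s).
Bus B down [OR]: union of children's cut sets → 2 cut set(s).
Distribution tier down [AND]: one cut set from each child combined → 1 × 1 × 2 × 1 = 2 cut set(s).
Utility feed down [AND]: one cut set from each child combined → 1 × 1 × 1 × 1 = 1 cut set(s).
Data center power outage [OR]: union of children's cut sets → 3 cut set(s).
Minimal cut sets: {#2 static switch faulted, Automatic transfer switch lost, Battery string trips, Primary diesel generator failed, Rectifier is inoperative}; {Automatic transfer switch lost, Battery string trips, Lower fuel pump is down, Primary diesel generator failed, Rectifier is inoperative}; {B UPS module faulted, PDU stuck, Redundant breaker is down, Utility transformer trips}.

3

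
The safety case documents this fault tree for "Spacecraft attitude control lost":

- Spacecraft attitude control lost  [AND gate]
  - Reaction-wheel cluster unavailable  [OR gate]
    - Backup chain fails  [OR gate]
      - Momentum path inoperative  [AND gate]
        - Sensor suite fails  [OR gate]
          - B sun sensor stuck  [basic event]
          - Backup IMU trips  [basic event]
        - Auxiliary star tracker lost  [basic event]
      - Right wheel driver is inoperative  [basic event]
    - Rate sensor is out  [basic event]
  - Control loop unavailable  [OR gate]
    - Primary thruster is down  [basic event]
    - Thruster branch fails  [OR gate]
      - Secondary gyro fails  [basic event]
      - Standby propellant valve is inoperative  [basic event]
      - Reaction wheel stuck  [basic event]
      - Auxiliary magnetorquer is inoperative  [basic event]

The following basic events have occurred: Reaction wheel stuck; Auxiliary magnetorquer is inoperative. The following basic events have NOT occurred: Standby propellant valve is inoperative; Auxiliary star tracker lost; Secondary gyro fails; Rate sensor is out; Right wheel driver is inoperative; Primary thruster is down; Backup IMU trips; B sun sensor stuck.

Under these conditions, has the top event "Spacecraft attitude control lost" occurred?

Sensor suite fails [OR]: B sun sensor stuck=not, Backup IMU trips=not → no input occurs → does not occur.
Momentum path inoperative [AND]: Sensor suite fails=not, Auxiliary star tracker lost=not → not all inputs occur → does not occur.
Backup chain fails [OR]: Momentum path inoperative=not, Right wheel driver is inoperative=not → no input occurs → does not occur.
Reaction-wheel cluster unavailable [OR]: Backup chain fails=not, Rate sensor is out=not → no input occurs → does not occur.
Thruster branch fails [OR]: Secondary gyro fails=not, Standby propellant valve is inoperative=not, Reaction wheel stuck=occurs, Auxiliary magnetorquer is inoperative=occurs → at least one input occurs → occurs.
Control loop unavailable [OR]: Primary thruster is down=not, Thruster branch fails=occurs → at least one input occurs → occurs.
Spacecraft attitude control lost [AND]: Reaction-wheel cluster unavailable=not, Control loop unavailable=occurs → not all inputs occur → does not occur.

No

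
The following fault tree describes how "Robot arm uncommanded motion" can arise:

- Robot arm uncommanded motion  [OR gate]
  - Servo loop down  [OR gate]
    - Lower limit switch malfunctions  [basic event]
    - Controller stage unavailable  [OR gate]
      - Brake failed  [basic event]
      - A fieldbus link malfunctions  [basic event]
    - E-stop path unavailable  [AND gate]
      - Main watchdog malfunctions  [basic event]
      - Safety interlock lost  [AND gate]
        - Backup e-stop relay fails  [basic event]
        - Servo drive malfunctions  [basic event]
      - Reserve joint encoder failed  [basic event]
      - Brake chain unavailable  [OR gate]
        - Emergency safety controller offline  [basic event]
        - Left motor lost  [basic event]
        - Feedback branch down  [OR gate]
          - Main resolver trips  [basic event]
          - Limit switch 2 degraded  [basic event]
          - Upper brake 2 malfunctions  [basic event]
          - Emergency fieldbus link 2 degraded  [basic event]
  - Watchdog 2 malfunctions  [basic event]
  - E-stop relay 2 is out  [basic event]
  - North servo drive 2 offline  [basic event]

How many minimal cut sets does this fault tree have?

12

Controller stage unavailable [OR]: union of children's cut sets → 2 cut set(s).
Safety interlock lost [AND]: one cut set from each child combined → 1 × 1 = 1 cut set(s).
Feedback branch down [OR]: union of children's cut sets → 4 cut set(s).
Brake chain unavailable [OR]: union of children's cut sets → 6 cut set(s).
E-stop path unavailable [AND]: one cut set from each child combined → 1 × 1 × 1 × 6 = 6 cut set(s).
Servo loop down [OR]: union of children's cut sets → 9 cut set(s).
Robot arm uncommanded motion [OR]: union of children's cut sets → 12 cut set(s).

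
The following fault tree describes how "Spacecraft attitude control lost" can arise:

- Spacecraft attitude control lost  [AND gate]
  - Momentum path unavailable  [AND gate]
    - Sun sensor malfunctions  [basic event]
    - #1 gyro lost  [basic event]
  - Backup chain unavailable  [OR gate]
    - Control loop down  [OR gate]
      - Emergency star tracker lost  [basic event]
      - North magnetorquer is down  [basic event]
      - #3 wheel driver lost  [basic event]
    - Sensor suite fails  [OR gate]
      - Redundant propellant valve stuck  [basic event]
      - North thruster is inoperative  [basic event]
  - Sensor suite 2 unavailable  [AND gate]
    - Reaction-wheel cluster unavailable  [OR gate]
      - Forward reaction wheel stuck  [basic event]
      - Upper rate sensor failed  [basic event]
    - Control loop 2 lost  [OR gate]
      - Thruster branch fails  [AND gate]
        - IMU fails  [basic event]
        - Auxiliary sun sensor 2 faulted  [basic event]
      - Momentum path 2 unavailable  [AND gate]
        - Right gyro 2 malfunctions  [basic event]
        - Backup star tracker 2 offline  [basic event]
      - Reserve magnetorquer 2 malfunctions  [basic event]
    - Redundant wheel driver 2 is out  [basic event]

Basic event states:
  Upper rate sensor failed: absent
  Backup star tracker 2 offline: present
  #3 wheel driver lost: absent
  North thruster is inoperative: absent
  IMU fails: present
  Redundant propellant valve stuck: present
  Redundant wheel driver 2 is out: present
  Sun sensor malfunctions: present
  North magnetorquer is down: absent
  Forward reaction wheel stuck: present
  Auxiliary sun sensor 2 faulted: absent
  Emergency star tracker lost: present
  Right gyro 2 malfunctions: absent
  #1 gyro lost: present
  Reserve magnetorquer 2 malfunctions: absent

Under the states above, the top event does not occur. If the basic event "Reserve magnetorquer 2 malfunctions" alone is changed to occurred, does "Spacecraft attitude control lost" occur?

Counterfactual: set "Reserve magnetorquer 2 malfunctions" to occurred.
Momentum path unavailable [AND]: Sun sensor malfunctions=occurs, #1 gyro lost=occurs → all inputs occur → occurs.
Control loop down [OR]: Emergency star tracker lost=occurs, North magnetorquer is down=not, #3 wheel driver lost=not → at least one input occurs → occurs.
Sensor suite fails [OR]: Redundant propellant valve stuck=occurs, North thruster is inoperative=not → at least one input occurs → occurs.
Backup chain unavailable [OR]: Control loop down=occurs, Sensor suite fails=occurs → at least one input occurs → occurs.
Reaction-wheel cluster unavailable [OR]: Forward reaction wheel stuck=occurs, Upper rate sensor failed=not → at least one input occurs → occurs.
Thruster branch fails [AND]: IMU fails=occurs, Auxiliary sun sensor 2 faulted=not → not all inputs occur → does not occur.
Momentum path 2 unavailable [AND]: Right gyro 2 malfunctions=not, Backup star tracker 2 offline=occurs → not all inputs occur → does not occur.
Control loop 2 lost [OR]: Thruster branch fails=not, Momentum path 2 unavailable=not, Reserve magnetorquer 2 malfunctions=occurs → at least one input occurs → occurs.
Sensor suite 2 unavailable [AND]: Reaction-wheel cluster unavailable=occurs, Control loop 2 lost=occurs, Redundant wheel driver 2 is out=occurs → all inputs occur → occurs.
Spacecraft attitude control lost [AND]: Momentum path unavailable=occurs, Backup chain unavailable=occurs, Sensor suite 2 unavailable=occurs → all inputs occur → occurs.

Yes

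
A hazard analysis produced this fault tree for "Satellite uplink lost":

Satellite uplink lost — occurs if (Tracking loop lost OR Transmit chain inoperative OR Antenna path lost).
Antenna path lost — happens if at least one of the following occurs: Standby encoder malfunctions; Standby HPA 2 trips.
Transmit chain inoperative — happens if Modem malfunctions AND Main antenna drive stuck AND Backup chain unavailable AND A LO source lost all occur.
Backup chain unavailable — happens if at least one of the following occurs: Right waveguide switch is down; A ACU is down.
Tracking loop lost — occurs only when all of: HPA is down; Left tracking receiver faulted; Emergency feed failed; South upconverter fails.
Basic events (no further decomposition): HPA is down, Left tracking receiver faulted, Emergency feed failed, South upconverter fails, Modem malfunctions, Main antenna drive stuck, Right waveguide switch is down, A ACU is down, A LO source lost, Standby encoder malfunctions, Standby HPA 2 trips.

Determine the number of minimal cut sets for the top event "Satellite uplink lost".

5

Tracking loop lost [AND]: one cut set from each child combined → 1 × 1 × 1 × 1 = 1 cut set(s).
Backup chain unavailable [OR]: union of children's cut sets → 2 cut set(s).
Transmit chain inoperative [AND]: one cut set from each child combined → 1 × 1 × 2 × 1 = 2 cut set(s).
Antenna path lost [OR]: union of children's cut sets → 2 cut set(s).
Satellite uplink lost [OR]: union of children's cut sets → 5 cut set(s).
Minimal cut sets: {Emergency feed failed, HPA is down, Left tracking receiver faulted, South upconverter fails}; {A LO source lost, Main antenna drive stuck, Modem malfunctions, Right waveguide switch is down}; {A ACU is down, A LO source lost, Main antenna drive stuck, Modem malfunctions}; {Standby encoder malfunctions}; {Standby HPA 2 trips}.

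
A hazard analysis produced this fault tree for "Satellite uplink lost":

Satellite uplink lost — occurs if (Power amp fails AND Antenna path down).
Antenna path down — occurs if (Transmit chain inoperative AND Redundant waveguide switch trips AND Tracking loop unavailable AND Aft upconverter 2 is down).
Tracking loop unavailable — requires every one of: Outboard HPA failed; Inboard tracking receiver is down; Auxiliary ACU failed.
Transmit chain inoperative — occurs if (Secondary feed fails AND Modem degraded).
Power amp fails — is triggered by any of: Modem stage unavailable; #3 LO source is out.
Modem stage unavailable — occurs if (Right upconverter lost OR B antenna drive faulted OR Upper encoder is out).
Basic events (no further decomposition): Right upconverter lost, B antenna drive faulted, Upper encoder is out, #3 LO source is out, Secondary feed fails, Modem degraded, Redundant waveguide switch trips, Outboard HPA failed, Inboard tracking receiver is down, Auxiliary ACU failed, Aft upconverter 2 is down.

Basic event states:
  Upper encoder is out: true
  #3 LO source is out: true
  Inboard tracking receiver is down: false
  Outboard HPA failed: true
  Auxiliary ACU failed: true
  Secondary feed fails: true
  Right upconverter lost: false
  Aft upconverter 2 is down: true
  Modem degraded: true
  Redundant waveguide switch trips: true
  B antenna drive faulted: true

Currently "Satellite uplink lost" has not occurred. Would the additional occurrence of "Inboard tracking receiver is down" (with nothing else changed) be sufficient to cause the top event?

Counterfactual: set "Inboard tracking receiver is down" to occurred.
Modem stage unavailable [OR]: Right upconverter lost=not, B antenna drive faulted=occurs, Upper encoder is out=occurs → at least one input occurs → occurs.
Power amp fails [OR]: Modem stage unavailable=occurs, #3 LO source is out=occurs → at least one input occurs → occurs.
Transmit chain inoperative [AND]: Secondary feed fails=occurs, Modem degraded=occurs → all inputs occur → occurs.
Tracking loop unavailable [AND]: Outboard HPA failed=occurs, Inboard tracking receiver is down=occurs, Auxiliary ACU failed=occurs → all inputs occur → occurs.
Antenna path down [AND]: Transmit chain inoperative=occurs, Redundant waveguide switch trips=occurs, Tracking loop unavailable=occurs, Aft upconverter 2 is down=occurs → all inputs occur → occurs.
Satellite uplink lost [AND]: Power amp fails=occurs, Antenna path down=occurs → all inputs occur → occurs.

Yes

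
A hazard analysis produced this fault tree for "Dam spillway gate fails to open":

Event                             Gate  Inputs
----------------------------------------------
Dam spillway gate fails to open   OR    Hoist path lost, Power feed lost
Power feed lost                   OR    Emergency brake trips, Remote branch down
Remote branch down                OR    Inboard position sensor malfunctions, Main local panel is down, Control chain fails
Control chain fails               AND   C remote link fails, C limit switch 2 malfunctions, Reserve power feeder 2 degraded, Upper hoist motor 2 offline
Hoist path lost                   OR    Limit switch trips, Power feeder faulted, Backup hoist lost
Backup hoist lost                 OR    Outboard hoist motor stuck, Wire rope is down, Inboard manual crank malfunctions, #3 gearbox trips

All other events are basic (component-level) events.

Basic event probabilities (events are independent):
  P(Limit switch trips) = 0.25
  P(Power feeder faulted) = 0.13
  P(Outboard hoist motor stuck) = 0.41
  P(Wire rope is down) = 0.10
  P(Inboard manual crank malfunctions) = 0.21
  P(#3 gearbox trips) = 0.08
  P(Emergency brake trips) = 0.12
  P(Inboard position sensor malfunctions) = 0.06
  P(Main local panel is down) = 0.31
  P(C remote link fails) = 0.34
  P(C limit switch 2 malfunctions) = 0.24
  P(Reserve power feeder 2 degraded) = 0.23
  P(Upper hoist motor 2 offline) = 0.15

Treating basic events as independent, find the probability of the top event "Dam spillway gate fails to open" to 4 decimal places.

0.8567

P(Backup hoist lost) [OR] = 1 − (1−0.41) × (1−0.10) × (1−0.21) × (1−0.08) = 0.614069
P(Hoist path lost) [OR] = 1 − (1−0.25) × (1−0.13) × (1−0.614069) = 0.748180
P(Control chain fails) [AND] = 0.34 × 0.24 × 0.23 × 0.15 = 0.002815
P(Remote branch down) [OR] = 1 − (1−0.06) × (1−0.31) × (1−0.002815) = 0.353226
P(Power feed lost) [OR] = 1 − (1−0.12) × (1−0.353226) = 0.430839
P(Dam spillway gate fails to open) [OR] = 1 − (1−0.748180) × (1−0.430839) = 0.856674
Rounded to 4 decimal places: P(Dam spillway gate fails to open) ≈ 0.8567.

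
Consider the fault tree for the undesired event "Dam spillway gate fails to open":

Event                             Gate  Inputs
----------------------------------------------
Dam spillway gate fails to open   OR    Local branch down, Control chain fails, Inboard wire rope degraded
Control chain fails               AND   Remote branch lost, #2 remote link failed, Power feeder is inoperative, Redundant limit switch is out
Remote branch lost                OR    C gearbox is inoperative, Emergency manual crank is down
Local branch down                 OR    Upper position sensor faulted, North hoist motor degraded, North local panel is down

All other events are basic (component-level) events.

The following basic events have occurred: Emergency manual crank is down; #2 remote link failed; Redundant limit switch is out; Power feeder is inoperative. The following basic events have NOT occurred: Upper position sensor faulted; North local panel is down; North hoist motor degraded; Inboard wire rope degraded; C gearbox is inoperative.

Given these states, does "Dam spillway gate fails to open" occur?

Yes

Local branch down [OR]: Upper position sensor faulted=not, North hoist motor degraded=not, North local panel is down=not → no input occurs → does not occur.
Remote branch lost [OR]: C gearbox is inoperative=not, Emergency manual crank is down=occurs → at least one input occurs → occurs.
Control chain fails [AND]: Remote branch lost=occurs, #2 remote link failed=occurs, Power feeder is inoperative=occurs, Redundant limit switch is out=occurs → all inputs occur → occurs.
Dam spillway gate fails to open [OR]: Local branch down=not, Control chain fails=occurs, Inboard wire rope degraded=not → at least one input occurs → occurs.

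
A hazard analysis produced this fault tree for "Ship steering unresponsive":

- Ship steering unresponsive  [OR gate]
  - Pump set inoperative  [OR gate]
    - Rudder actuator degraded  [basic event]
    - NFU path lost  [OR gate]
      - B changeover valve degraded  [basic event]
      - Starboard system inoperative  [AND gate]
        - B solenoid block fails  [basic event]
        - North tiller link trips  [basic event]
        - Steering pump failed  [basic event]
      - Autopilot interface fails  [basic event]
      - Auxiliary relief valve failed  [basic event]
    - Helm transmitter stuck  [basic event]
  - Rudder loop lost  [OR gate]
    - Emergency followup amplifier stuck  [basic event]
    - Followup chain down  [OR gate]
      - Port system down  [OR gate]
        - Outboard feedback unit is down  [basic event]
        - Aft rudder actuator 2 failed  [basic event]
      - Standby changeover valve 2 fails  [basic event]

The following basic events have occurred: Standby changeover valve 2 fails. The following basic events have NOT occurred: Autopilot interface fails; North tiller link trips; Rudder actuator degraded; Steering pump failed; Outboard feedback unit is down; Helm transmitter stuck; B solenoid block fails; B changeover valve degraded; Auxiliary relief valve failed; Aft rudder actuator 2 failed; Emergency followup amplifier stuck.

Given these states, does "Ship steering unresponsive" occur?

Starboard system inoperative [AND]: B solenoid block fails=not, North tiller link trips=not, Steering pump failed=not → not all inputs occur → does not occur.
NFU path lost [OR]: B changeover valve degraded=not, Starboard system inoperative=not, Autopilot interface fails=not, Auxiliary relief valve failed=not → no input occurs → does not occur.
Pump set inoperative [OR]: Rudder actuator degraded=not, NFU path lost=not, Helm transmitter stuck=not → no input occurs → does not occur.
Port system down [OR]: Outboard feedback unit is down=not, Aft rudder actuator 2 failed=not → no input occurs → does not occur.
Followup chain down [OR]: Port system down=not, Standby changeover valve 2 fails=occurs → at least one input occurs → occurs.
Rudder loop lost [OR]: Emergency followup amplifier stuck=not, Followup chain down=occurs → at least one input occurs → occurs.
Ship steering unresponsive [OR]: Pump set inoperative=not, Rudder loop lost=occurs → at least one input occurs → occurs.

Yes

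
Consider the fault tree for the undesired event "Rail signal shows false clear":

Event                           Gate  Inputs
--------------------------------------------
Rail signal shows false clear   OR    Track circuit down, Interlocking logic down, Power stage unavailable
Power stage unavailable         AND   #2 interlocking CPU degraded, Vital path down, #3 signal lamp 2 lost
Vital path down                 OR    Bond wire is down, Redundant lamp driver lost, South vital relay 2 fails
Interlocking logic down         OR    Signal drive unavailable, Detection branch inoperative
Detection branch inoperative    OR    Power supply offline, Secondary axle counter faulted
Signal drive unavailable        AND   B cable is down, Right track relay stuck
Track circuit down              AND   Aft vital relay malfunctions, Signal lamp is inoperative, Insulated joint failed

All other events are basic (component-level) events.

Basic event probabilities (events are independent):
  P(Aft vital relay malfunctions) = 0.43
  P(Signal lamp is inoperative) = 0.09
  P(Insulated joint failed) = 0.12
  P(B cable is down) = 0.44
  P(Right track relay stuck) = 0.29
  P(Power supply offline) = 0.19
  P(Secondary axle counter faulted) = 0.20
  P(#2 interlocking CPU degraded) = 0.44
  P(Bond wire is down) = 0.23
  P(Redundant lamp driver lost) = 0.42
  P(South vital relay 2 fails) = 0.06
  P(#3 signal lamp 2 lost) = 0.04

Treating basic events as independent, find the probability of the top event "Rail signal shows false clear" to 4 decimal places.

P(Track circuit down) [AND] = 0.43 × 0.09 × 0.12 = 0.004644
P(Signal drive unavailable) [AND] = 0.44 × 0.29 = 0.127600
P(Detection branch inoperative) [OR] = 1 − (1−0.19) × (1−0.20) = 0.352000
P(Interlocking logic down) [OR] = 1 − (1−0.127600) × (1−0.352000) = 0.434685
P(Vital path down) [OR] = 1 − (1−0.23) × (1−0.42) × (1−0.06) = 0.580196
P(Power stage unavailable) [AND] = 0.44 × 0.580196 × 0.04 = 0.010211
P(Rail signal shows false clear) [OR] = 1 − (1−0.004644) × (1−0.434685) × (1−0.010211) = 0.443056
Rounded to 4 decimal places: P(Rail signal shows false clear) ≈ 0.4431.

0.4431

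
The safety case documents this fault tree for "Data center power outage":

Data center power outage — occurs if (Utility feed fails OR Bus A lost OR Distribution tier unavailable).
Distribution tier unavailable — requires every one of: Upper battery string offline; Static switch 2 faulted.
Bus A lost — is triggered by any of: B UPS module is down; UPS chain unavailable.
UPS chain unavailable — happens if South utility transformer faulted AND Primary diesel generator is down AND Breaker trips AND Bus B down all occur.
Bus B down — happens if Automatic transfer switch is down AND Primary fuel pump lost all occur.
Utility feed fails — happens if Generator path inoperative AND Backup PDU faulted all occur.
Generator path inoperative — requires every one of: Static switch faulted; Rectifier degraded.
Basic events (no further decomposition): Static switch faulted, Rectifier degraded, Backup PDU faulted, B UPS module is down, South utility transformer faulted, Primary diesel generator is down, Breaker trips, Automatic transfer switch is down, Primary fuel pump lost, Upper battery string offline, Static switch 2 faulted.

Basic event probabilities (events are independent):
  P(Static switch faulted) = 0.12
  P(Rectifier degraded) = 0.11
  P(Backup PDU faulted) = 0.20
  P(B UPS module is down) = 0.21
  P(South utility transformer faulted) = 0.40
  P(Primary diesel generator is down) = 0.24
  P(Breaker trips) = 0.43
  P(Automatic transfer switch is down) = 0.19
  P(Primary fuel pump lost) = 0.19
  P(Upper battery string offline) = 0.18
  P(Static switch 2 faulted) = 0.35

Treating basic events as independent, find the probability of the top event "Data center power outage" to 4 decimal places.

P(Generator path inoperative) [AND] = 0.12 × 0.11 = 0.013200
P(Utility feed fails) [AND] = 0.013200 × 0.20 = 0.002640
P(Bus B down) [AND] = 0.19 × 0.19 = 0.036100
P(UPS chain unavailable) [AND] = 0.40 × 0.24 × 0.43 × 0.036100 = 0.001490
P(Bus A lost) [OR] = 1 − (1−0.21) × (1−0.001490) = 0.211177
P(Distribution tier unavailable) [AND] = 0.18 × 0.35 = 0.063000
P(Data center power outage) [OR] = 1 − (1−0.002640) × (1−0.211177) × (1−0.063000) = 0.262824
Rounded to 4 decimal places: P(Data center power outage) ≈ 0.2628.

0.2628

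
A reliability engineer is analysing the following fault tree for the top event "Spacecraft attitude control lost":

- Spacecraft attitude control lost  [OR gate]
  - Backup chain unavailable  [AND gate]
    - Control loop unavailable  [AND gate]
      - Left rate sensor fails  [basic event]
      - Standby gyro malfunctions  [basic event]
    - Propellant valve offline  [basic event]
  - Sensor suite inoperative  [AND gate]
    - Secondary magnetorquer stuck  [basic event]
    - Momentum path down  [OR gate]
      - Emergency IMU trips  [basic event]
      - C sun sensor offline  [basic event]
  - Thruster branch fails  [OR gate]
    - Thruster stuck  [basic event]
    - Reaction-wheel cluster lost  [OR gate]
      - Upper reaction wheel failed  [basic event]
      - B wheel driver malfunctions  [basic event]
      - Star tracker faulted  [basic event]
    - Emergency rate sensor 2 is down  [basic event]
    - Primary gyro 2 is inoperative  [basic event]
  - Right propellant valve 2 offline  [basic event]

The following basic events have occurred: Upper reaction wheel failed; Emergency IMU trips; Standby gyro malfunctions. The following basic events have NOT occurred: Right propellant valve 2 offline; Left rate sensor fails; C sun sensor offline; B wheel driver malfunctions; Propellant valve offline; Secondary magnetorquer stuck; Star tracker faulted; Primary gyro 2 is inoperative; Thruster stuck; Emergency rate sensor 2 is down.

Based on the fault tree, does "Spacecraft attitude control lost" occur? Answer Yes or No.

Yes

Control loop unavailable [AND]: Left rate sensor fails=not, Standby gyro malfunctions=occurs → not all inputs occur → does not occur.
Backup chain unavailable [AND]: Control loop unavailable=not, Propellant valve offline=not → not all inputs occur → does not occur.
Momentum path down [OR]: Emergency IMU trips=occurs, C sun sensor offline=not → at least one input occurs → occurs.
Sensor suite inoperative [AND]: Secondary magnetorquer stuck=not, Momentum path down=occurs → not all inputs occur → does not occur.
Reaction-wheel cluster lost [OR]: Upper reaction wheel failed=occurs, B wheel driver malfunctions=not, Star tracker faulted=not → at least one input occurs → occurs.
Thruster branch fails [OR]: Thruster stuck=not, Reaction-wheel cluster lost=occurs, Emergency rate sensor 2 is down=not, Primary gyro 2 is inoperative=not → at least one input occurs → occurs.
Spacecraft attitude control lost [OR]: Backup chain unavailable=not, Sensor suite inoperative=not, Thruster branch fails=occurs, Right propellant valve 2 offline=not → at least one input occurs → occurs.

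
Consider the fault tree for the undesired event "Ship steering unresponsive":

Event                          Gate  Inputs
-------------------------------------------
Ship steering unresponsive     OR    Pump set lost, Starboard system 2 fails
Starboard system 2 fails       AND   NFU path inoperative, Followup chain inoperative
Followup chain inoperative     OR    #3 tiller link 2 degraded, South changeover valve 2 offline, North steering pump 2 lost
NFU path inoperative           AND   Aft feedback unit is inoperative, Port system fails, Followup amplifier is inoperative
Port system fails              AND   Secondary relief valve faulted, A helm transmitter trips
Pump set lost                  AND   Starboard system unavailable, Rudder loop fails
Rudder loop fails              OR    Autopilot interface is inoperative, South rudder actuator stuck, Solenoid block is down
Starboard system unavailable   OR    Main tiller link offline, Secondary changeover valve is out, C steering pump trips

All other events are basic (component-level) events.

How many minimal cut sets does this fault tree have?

Starboard system unavailable [OR]: union of children's cut sets → 3 cut set(s).
Rudder loop fails [OR]: union of children's cut sets → 3 cut set(s).
Pump set lost [AND]: one cut set from each child combined → 3 × 3 = 9 cut set(s).
Port system fails [AND]: one cut set from each child combined → 1 × 1 = 1 cut set(s).
NFU path inoperative [AND]: one cut set from each child combined → 1 × 1 × 1 = 1 cut set(s).
Followup chain inoperative [OR]: union of children's cut sets → 3 cut set(s).
Starboard system 2 fails [AND]: one cut set from each child combined → 1 × 3 = 3 cut set(s).
Ship steering unresponsive [OR]: union of children's cut sets → 12 cut set(s).

12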